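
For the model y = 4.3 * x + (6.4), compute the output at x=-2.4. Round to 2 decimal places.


y = 4.3 * -2.4 + (6.4)
= -10.32 + (6.4)
= -3.92

-3.92


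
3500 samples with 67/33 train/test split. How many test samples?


Train samples = 3500 * 67% = 2345
Test samples = 3500 - 2345
= 1155

1155


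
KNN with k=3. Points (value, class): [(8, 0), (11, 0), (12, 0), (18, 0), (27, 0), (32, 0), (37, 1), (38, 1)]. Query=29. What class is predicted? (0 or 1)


Distances from query 29:
Point 27 (class 0): distance = 2
Point 32 (class 0): distance = 3
Point 37 (class 1): distance = 8
K=3 nearest neighbors: classes = [0, 0, 1]
Votes for class 1: 1 / 3
Majority vote => class 0

0


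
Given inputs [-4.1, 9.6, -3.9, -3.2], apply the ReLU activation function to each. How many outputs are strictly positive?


ReLU(x) = max(0, x) for each element:
ReLU(-4.1) = 0
ReLU(9.6) = 9.6
ReLU(-3.9) = 0
ReLU(-3.2) = 0
Active neurons (>0): 1

1


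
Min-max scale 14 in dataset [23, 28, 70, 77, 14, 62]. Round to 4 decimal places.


Min = 14, Max = 77
Range = 77 - 14 = 63
Scaled = (x - min) / (max - min)
= (14 - 14) / 63
= 0 / 63
= 0.0000

0.0000


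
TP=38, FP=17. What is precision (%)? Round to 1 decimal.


Precision = TP / (TP + FP) * 100
= 38 / (38 + 17)
= 38 / 55
= 0.6909
= 69.1%

69.1


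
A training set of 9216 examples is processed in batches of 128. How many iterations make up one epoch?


Iterations per epoch = dataset_size / batch_size
= 9216 / 128
= 72

72


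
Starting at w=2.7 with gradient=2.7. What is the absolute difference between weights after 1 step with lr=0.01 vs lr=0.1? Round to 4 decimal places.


With lr=0.01: w_new = 2.7 - 0.01 * 2.7 = 2.673
With lr=0.1: w_new = 2.7 - 0.1 * 2.7 = 2.43
Absolute difference = |2.673 - 2.43|
= 0.2430

0.2430


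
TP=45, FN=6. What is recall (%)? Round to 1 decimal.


Recall = TP / (TP + FN) * 100
= 45 / (45 + 6)
= 45 / 51
= 0.8824
= 88.2%

88.2


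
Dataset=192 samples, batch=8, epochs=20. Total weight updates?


Iterations per epoch = 192 / 8 = 24
Total updates = iterations_per_epoch * epochs
= 24 * 20
= 480

480


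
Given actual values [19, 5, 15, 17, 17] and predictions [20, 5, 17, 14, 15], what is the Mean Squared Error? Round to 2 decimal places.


Differences: [-1, 0, -2, 3, 2]
Squared errors: [1, 0, 4, 9, 4]
Sum of squared errors = 18
MSE = 18 / 5 = 3.60

3.60


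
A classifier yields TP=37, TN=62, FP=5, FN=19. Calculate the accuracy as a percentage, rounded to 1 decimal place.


Accuracy = (TP + TN) / (TP + TN + FP + FN) * 100
= (37 + 62) / (37 + 62 + 5 + 19)
= 99 / 123
= 0.8049
= 80.5%

80.5


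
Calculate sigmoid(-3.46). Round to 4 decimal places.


sigmoid(z) = 1 / (1 + exp(-z))
exp(-(-3.46)) = exp(3.46) = 31.817
1 + 31.817 = 32.817
1 / 32.817 = 0.0305

0.0305


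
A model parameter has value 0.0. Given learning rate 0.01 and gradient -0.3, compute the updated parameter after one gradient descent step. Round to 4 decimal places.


w_new = w_old - lr * gradient
= 0.0 - 0.01 * -0.3
= 0.0 - (-0.003)
= 0.0030

0.0030


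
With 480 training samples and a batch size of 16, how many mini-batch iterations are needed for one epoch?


Iterations per epoch = dataset_size / batch_size
= 480 / 16
= 30

30


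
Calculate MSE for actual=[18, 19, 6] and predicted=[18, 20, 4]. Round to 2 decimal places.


Differences: [0, -1, 2]
Squared errors: [0, 1, 4]
Sum of squared errors = 5
MSE = 5 / 3 = 1.67

1.67


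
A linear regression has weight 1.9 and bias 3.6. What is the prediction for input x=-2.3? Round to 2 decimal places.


y = 1.9 * -2.3 + (3.6)
= -4.37 + (3.6)
= -0.77

-0.77


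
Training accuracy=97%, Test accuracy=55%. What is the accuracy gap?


Gap = train_accuracy - test_accuracy
= 97 - 55
= 42%
This large gap strongly indicates overfitting.

42


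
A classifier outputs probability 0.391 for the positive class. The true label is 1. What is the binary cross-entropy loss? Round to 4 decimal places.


For y=1: Loss = -log(p)
= -log(0.391)
= -(-0.939)
= 0.9390

0.9390


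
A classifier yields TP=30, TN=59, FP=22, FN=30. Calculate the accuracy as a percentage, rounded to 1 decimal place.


Accuracy = (TP + TN) / (TP + TN + FP + FN) * 100
= (30 + 59) / (30 + 59 + 22 + 30)
= 89 / 141
= 0.6312
= 63.1%

63.1


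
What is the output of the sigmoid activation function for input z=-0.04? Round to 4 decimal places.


sigmoid(z) = 1 / (1 + exp(-z))
exp(-(-0.04)) = exp(0.04) = 1.0408
1 + 1.0408 = 2.0408
1 / 2.0408 = 0.4900

0.4900


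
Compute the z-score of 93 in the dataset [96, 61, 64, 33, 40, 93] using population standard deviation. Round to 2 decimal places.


Mean = (96 + 61 + 64 + 33 + 40 + 93) / 6 = 64.5
Variance = sum((x_i - mean)^2) / n = 568.25
Std = sqrt(568.25) = 23.838
Z = (x - mean) / std
= (93 - 64.5) / 23.838
= 28.5 / 23.838
= 1.20

1.20


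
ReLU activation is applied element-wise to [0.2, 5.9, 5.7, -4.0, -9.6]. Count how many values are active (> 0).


ReLU(x) = max(0, x) for each element:
ReLU(0.2) = 0.2
ReLU(5.9) = 5.9
ReLU(5.7) = 5.7
ReLU(-4.0) = 0
ReLU(-9.6) = 0
Active neurons (>0): 3

3


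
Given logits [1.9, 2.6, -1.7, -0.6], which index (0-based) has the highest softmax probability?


Softmax is a monotonic transformation, so it preserves the argmax.
We need to find the index of the maximum logit.
Index 0: 1.9
Index 1: 2.6
Index 2: -1.7
Index 3: -0.6
Maximum logit = 2.6 at index 1

1


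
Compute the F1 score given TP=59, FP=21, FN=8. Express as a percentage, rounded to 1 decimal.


Precision = TP / (TP + FP) = 59 / 80 = 0.7375
Recall = TP / (TP + FN) = 59 / 67 = 0.8806
F1 = 2 * P * R / (P + R)
= 2 * 0.7375 * 0.8806 / (0.7375 + 0.8806)
= 1.2989 / 1.6181
= 0.8027
As percentage: 80.3%

80.3


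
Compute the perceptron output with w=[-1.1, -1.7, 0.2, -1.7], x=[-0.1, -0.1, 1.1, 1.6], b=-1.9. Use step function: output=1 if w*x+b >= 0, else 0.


z = w . x + b
= -1.1*-0.1 + -1.7*-0.1 + 0.2*1.1 + -1.7*1.6 + -1.9
= 0.11 + 0.17 + 0.22 + -2.72 + -1.9
= -2.22 + -1.9
= -4.12
Since z = -4.12 < 0, output = 0

0


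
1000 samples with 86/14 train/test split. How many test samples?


Train samples = 1000 * 86% = 860
Test samples = 1000 - 860
= 140

140


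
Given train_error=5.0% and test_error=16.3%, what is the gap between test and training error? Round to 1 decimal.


Generalization gap = test_error - train_error
= 16.3 - 5.0
= 11.3%
A large gap suggests overfitting.

11.3


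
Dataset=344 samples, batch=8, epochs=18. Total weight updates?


Iterations per epoch = 344 / 8 = 43
Total updates = iterations_per_epoch * epochs
= 43 * 18
= 774

774


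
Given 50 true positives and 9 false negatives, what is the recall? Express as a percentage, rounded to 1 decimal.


Recall = TP / (TP + FN) * 100
= 50 / (50 + 9)
= 50 / 59
= 0.8475
= 84.7%

84.7


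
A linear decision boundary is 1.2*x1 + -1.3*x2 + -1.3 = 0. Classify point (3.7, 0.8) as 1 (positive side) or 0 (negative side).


Compute 1.2 * 3.7 + -1.3 * 0.8 + -1.3
= 4.44 + -1.04 + -1.3
= 2.1
Since 2.1 >= 0, the point is on the positive side.

1


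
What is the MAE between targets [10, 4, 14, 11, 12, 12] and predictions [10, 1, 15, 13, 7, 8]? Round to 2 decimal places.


Absolute errors: [0, 3, 1, 2, 5, 4]
Sum of absolute errors = 15
MAE = 15 / 6 = 2.50

2.50


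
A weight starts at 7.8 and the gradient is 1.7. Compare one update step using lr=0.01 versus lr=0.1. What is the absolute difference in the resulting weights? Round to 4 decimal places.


With lr=0.01: w_new = 7.8 - 0.01 * 1.7 = 7.783
With lr=0.1: w_new = 7.8 - 0.1 * 1.7 = 7.63
Absolute difference = |7.783 - 7.63|
= 0.1530

0.1530


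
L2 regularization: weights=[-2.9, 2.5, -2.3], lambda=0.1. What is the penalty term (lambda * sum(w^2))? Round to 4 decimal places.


Squaring each weight:
(-2.9)^2 = 8.41
2.5^2 = 6.25
(-2.3)^2 = 5.29
Sum of squares = 19.95
Penalty = 0.1 * 19.95 = 1.9950

1.9950


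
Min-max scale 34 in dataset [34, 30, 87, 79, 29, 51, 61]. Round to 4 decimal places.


Min = 29, Max = 87
Range = 87 - 29 = 58
Scaled = (x - min) / (max - min)
= (34 - 29) / 58
= 5 / 58
= 0.0862

0.0862


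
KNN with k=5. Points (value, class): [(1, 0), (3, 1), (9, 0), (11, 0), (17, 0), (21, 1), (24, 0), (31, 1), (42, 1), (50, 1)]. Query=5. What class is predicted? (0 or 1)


Distances from query 5:
Point 3 (class 1): distance = 2
Point 1 (class 0): distance = 4
Point 9 (class 0): distance = 4
Point 11 (class 0): distance = 6
Point 17 (class 0): distance = 12
K=5 nearest neighbors: classes = [1, 0, 0, 0, 0]
Votes for class 1: 1 / 5
Majority vote => class 0

0


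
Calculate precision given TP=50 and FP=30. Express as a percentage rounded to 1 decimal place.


Precision = TP / (TP + FP) * 100
= 50 / (50 + 30)
= 50 / 80
= 0.625
= 62.5%

62.5


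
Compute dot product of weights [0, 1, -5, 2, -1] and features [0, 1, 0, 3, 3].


Element-wise products:
0 * 0 = 0
1 * 1 = 1
-5 * 0 = 0
2 * 3 = 6
-1 * 3 = -3
Sum = 0 + 1 + 0 + 6 + -3
= 4

4


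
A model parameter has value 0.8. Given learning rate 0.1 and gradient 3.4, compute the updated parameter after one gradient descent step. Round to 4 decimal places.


w_new = w_old - lr * gradient
= 0.8 - 0.1 * 3.4
= 0.8 - (0.34)
= 0.4600

0.4600


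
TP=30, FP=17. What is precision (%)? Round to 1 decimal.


Precision = TP / (TP + FP) * 100
= 30 / (30 + 17)
= 30 / 47
= 0.6383
= 63.8%

63.8


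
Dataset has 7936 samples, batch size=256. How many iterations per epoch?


Iterations per epoch = dataset_size / batch_size
= 7936 / 256
= 31

31


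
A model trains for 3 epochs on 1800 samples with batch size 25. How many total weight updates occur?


Iterations per epoch = 1800 / 25 = 72
Total updates = iterations_per_epoch * epochs
= 72 * 3
= 216

216


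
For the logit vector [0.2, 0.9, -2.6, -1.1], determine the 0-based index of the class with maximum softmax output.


Softmax is a monotonic transformation, so it preserves the argmax.
We need to find the index of the maximum logit.
Index 0: 0.2
Index 1: 0.9
Index 2: -2.6
Index 3: -1.1
Maximum logit = 0.9 at index 1

1


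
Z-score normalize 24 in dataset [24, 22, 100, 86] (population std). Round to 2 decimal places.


Mean = (24 + 22 + 100 + 86) / 4 = 58.0
Variance = sum((x_i - mean)^2) / n = 1250.0
Std = sqrt(1250.0) = 35.3553
Z = (x - mean) / std
= (24 - 58.0) / 35.3553
= -34.0 / 35.3553
= -0.96

-0.96


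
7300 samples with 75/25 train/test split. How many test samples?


Train samples = 7300 * 75% = 5475
Test samples = 7300 - 5475
= 1825

1825


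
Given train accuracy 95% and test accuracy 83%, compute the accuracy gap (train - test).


Gap = train_accuracy - test_accuracy
= 95 - 83
= 12%
This gap suggests the model is overfitting.

12


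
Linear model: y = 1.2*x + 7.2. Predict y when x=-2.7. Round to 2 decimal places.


y = 1.2 * -2.7 + (7.2)
= -3.24 + (7.2)
= 3.96

3.96


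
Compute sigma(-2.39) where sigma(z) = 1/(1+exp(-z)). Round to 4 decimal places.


sigmoid(z) = 1 / (1 + exp(-z))
exp(-(-2.39)) = exp(2.39) = 10.9135
1 + 10.9135 = 11.9135
1 / 11.9135 = 0.0839

0.0839


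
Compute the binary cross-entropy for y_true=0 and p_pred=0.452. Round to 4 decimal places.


For y=0: Loss = -log(1-p)
= -log(1 - 0.452)
= -log(0.548)
= -(-0.6015)
= 0.6015

0.6015


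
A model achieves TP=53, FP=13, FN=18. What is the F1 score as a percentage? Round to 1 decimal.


Precision = TP / (TP + FP) = 53 / 66 = 0.803
Recall = TP / (TP + FN) = 53 / 71 = 0.7465
F1 = 2 * P * R / (P + R)
= 2 * 0.803 * 0.7465 / (0.803 + 0.7465)
= 1.1989 / 1.5495
= 0.7737
As percentage: 77.4%

77.4


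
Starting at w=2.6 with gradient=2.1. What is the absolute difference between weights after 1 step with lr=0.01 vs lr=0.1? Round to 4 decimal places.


With lr=0.01: w_new = 2.6 - 0.01 * 2.1 = 2.579
With lr=0.1: w_new = 2.6 - 0.1 * 2.1 = 2.39
Absolute difference = |2.579 - 2.39|
= 0.1890

0.1890


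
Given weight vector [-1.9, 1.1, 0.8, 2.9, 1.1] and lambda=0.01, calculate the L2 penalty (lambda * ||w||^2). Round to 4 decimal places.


Squaring each weight:
(-1.9)^2 = 3.61
1.1^2 = 1.21
0.8^2 = 0.64
2.9^2 = 8.41
1.1^2 = 1.21
Sum of squares = 15.08
Penalty = 0.01 * 15.08 = 0.1508

0.1508


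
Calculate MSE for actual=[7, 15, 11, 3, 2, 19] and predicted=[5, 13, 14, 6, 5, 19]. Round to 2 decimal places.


Differences: [2, 2, -3, -3, -3, 0]
Squared errors: [4, 4, 9, 9, 9, 0]
Sum of squared errors = 35
MSE = 35 / 6 = 5.83

5.83


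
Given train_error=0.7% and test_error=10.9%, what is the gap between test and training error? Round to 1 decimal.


Generalization gap = test_error - train_error
= 10.9 - 0.7
= 10.2%
A large gap suggests overfitting.

10.2


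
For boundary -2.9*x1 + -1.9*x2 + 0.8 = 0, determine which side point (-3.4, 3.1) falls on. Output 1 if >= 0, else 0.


Compute -2.9 * -3.4 + -1.9 * 3.1 + 0.8
= 9.86 + -5.89 + 0.8
= 4.77
Since 4.77 >= 0, the point is on the positive side.

1


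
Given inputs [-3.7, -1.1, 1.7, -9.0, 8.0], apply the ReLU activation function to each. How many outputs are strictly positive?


ReLU(x) = max(0, x) for each element:
ReLU(-3.7) = 0
ReLU(-1.1) = 0
ReLU(1.7) = 1.7
ReLU(-9.0) = 0
ReLU(8.0) = 8.0
Active neurons (>0): 2

2


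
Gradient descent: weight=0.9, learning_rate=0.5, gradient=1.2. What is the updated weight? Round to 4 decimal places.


w_new = w_old - lr * gradient
= 0.9 - 0.5 * 1.2
= 0.9 - (0.6)
= 0.3000

0.3000


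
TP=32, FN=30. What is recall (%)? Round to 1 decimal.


Recall = TP / (TP + FN) * 100
= 32 / (32 + 30)
= 32 / 62
= 0.5161
= 51.6%

51.6


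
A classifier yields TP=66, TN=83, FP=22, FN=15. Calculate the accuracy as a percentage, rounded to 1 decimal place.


Accuracy = (TP + TN) / (TP + TN + FP + FN) * 100
= (66 + 83) / (66 + 83 + 22 + 15)
= 149 / 186
= 0.8011
= 80.1%

80.1


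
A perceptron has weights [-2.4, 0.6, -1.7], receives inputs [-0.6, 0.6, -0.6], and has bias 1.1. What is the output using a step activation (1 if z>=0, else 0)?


z = w . x + b
= -2.4*-0.6 + 0.6*0.6 + -1.7*-0.6 + 1.1
= 1.44 + 0.36 + 1.02 + 1.1
= 2.82 + 1.1
= 3.92
Since z = 3.92 >= 0, output = 1

1


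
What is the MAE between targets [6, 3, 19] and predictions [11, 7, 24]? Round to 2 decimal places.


Absolute errors: [5, 4, 5]
Sum of absolute errors = 14
MAE = 14 / 3 = 4.67

4.67


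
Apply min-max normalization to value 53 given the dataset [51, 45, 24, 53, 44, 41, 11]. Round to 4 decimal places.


Min = 11, Max = 53
Range = 53 - 11 = 42
Scaled = (x - min) / (max - min)
= (53 - 11) / 42
= 42 / 42
= 1.0000

1.0000


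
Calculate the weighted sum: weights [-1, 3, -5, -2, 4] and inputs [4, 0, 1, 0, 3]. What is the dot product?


Element-wise products:
-1 * 4 = -4
3 * 0 = 0
-5 * 1 = -5
-2 * 0 = 0
4 * 3 = 12
Sum = -4 + 0 + -5 + 0 + 12
= 3

3


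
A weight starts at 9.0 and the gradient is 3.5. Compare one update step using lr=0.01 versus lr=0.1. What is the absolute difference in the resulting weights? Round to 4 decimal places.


With lr=0.01: w_new = 9.0 - 0.01 * 3.5 = 8.965
With lr=0.1: w_new = 9.0 - 0.1 * 3.5 = 8.65
Absolute difference = |8.965 - 8.65|
= 0.3150

0.3150


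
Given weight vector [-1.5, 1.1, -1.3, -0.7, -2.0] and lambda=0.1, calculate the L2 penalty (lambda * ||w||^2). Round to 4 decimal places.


Squaring each weight:
(-1.5)^2 = 2.25
1.1^2 = 1.21
(-1.3)^2 = 1.69
(-0.7)^2 = 0.49
(-2.0)^2 = 4.0
Sum of squares = 9.64
Penalty = 0.1 * 9.64 = 0.9640

0.9640


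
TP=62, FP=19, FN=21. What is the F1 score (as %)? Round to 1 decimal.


Precision = TP / (TP + FP) = 62 / 81 = 0.7654
Recall = TP / (TP + FN) = 62 / 83 = 0.747
F1 = 2 * P * R / (P + R)
= 2 * 0.7654 * 0.747 / (0.7654 + 0.747)
= 1.1435 / 1.5124
= 0.7561
As percentage: 75.6%

75.6


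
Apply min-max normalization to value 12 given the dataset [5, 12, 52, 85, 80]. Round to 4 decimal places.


Min = 5, Max = 85
Range = 85 - 5 = 80
Scaled = (x - min) / (max - min)
= (12 - 5) / 80
= 7 / 80
= 0.0875

0.0875


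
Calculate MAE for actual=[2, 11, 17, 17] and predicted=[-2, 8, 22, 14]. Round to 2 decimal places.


Absolute errors: [4, 3, 5, 3]
Sum of absolute errors = 15
MAE = 15 / 4 = 3.75

3.75


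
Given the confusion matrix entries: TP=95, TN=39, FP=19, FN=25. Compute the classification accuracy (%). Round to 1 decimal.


Accuracy = (TP + TN) / (TP + TN + FP + FN) * 100
= (95 + 39) / (95 + 39 + 19 + 25)
= 134 / 178
= 0.7528
= 75.3%

75.3


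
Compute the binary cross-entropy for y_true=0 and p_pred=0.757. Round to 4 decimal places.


For y=0: Loss = -log(1-p)
= -log(1 - 0.757)
= -log(0.243)
= -(-1.4147)
= 1.4147

1.4147


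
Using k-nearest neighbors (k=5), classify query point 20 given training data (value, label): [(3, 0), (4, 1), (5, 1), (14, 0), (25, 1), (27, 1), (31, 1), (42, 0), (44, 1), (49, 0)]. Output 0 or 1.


Distances from query 20:
Point 25 (class 1): distance = 5
Point 14 (class 0): distance = 6
Point 27 (class 1): distance = 7
Point 31 (class 1): distance = 11
Point 5 (class 1): distance = 15
K=5 nearest neighbors: classes = [1, 0, 1, 1, 1]
Votes for class 1: 4 / 5
Majority vote => class 1

1


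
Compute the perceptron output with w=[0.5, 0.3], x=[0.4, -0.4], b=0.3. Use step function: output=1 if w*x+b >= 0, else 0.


z = w . x + b
= 0.5*0.4 + 0.3*-0.4 + 0.3
= 0.2 + -0.12 + 0.3
= 0.08 + 0.3
= 0.38
Since z = 0.38 >= 0, output = 1

1


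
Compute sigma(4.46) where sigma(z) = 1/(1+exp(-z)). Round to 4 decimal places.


sigmoid(z) = 1 / (1 + exp(-z))
exp(-(4.46)) = exp(-4.46) = 0.0116
1 + 0.0116 = 1.0116
1 / 1.0116 = 0.9886

0.9886


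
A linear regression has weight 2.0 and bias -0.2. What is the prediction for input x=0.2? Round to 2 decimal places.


y = 2.0 * 0.2 + (-0.2)
= 0.4 + (-0.2)
= 0.20

0.20


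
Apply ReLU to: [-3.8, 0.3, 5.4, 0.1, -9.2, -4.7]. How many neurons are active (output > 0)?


ReLU(x) = max(0, x) for each element:
ReLU(-3.8) = 0
ReLU(0.3) = 0.3
ReLU(5.4) = 5.4
ReLU(0.1) = 0.1
ReLU(-9.2) = 0
ReLU(-4.7) = 0
Active neurons (>0): 3

3


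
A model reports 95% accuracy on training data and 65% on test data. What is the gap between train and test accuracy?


Gap = train_accuracy - test_accuracy
= 95 - 65
= 30%
This large gap strongly indicates overfitting.

30


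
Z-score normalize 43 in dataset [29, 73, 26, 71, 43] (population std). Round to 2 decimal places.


Mean = (29 + 73 + 26 + 71 + 43) / 5 = 48.4
Variance = sum((x_i - mean)^2) / n = 404.64
Std = sqrt(404.64) = 20.1157
Z = (x - mean) / std
= (43 - 48.4) / 20.1157
= -5.4 / 20.1157
= -0.27

-0.27


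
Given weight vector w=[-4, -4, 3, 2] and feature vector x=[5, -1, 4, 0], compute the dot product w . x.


Element-wise products:
-4 * 5 = -20
-4 * -1 = 4
3 * 4 = 12
2 * 0 = 0
Sum = -20 + 4 + 12 + 0
= -4

-4


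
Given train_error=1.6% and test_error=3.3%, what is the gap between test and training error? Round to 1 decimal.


Generalization gap = test_error - train_error
= 3.3 - 1.6
= 1.7%
A small gap suggests good generalization.

1.7


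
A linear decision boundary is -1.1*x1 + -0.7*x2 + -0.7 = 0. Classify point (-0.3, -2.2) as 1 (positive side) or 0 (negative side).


Compute -1.1 * -0.3 + -0.7 * -2.2 + -0.7
= 0.33 + 1.54 + -0.7
= 1.17
Since 1.17 >= 0, the point is on the positive side.

1


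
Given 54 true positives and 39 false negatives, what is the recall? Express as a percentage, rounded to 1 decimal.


Recall = TP / (TP + FN) * 100
= 54 / (54 + 39)
= 54 / 93
= 0.5806
= 58.1%

58.1


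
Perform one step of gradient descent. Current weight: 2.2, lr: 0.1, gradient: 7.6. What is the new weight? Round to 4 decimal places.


w_new = w_old - lr * gradient
= 2.2 - 0.1 * 7.6
= 2.2 - (0.76)
= 1.4400

1.4400


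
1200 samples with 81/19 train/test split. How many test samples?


Train samples = 1200 * 81% = 972
Test samples = 1200 - 972
= 228

228


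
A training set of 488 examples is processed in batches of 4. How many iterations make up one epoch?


Iterations per epoch = dataset_size / batch_size
= 488 / 4
= 122

122


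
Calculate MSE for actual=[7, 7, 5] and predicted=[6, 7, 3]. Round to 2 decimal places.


Differences: [1, 0, 2]
Squared errors: [1, 0, 4]
Sum of squared errors = 5
MSE = 5 / 3 = 1.67

1.67


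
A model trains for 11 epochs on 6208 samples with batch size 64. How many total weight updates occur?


Iterations per epoch = 6208 / 64 = 97
Total updates = iterations_per_epoch * epochs
= 97 * 11
= 1067

1067


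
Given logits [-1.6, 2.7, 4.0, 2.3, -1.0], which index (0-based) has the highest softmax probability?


Softmax is a monotonic transformation, so it preserves the argmax.
We need to find the index of the maximum logit.
Index 0: -1.6
Index 1: 2.7
Index 2: 4.0
Index 3: 2.3
Index 4: -1.0
Maximum logit = 4.0 at index 2

2


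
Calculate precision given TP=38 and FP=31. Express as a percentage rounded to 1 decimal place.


Precision = TP / (TP + FP) * 100
= 38 / (38 + 31)
= 38 / 69
= 0.5507
= 55.1%

55.1


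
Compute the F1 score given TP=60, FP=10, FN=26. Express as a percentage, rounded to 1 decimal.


Precision = TP / (TP + FP) = 60 / 70 = 0.8571
Recall = TP / (TP + FN) = 60 / 86 = 0.6977
F1 = 2 * P * R / (P + R)
= 2 * 0.8571 * 0.6977 / (0.8571 + 0.6977)
= 1.196 / 1.5548
= 0.7692
As percentage: 76.9%

76.9


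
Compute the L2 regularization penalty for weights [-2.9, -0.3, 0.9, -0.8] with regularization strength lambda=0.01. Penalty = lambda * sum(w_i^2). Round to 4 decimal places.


Squaring each weight:
(-2.9)^2 = 8.41
(-0.3)^2 = 0.09
0.9^2 = 0.81
(-0.8)^2 = 0.64
Sum of squares = 9.95
Penalty = 0.01 * 9.95 = 0.0995

0.0995


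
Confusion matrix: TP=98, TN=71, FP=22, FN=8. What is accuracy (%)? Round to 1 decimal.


Accuracy = (TP + TN) / (TP + TN + FP + FN) * 100
= (98 + 71) / (98 + 71 + 22 + 8)
= 169 / 199
= 0.8492
= 84.9%

84.9


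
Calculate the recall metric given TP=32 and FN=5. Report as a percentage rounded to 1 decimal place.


Recall = TP / (TP + FN) * 100
= 32 / (32 + 5)
= 32 / 37
= 0.8649
= 86.5%

86.5


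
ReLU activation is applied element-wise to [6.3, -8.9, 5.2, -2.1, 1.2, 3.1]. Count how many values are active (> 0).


ReLU(x) = max(0, x) for each element:
ReLU(6.3) = 6.3
ReLU(-8.9) = 0
ReLU(5.2) = 5.2
ReLU(-2.1) = 0
ReLU(1.2) = 1.2
ReLU(3.1) = 3.1
Active neurons (>0): 4

4


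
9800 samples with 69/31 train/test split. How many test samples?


Train samples = 9800 * 69% = 6762
Test samples = 9800 - 6762
= 3038

3038


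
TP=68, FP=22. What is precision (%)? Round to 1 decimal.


Precision = TP / (TP + FP) * 100
= 68 / (68 + 22)
= 68 / 90
= 0.7556
= 75.6%

75.6


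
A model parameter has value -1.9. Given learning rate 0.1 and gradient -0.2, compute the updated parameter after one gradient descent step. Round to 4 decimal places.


w_new = w_old - lr * gradient
= -1.9 - 0.1 * -0.2
= -1.9 - (-0.02)
= -1.8800

-1.8800


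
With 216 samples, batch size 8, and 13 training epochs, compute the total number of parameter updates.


Iterations per epoch = 216 / 8 = 27
Total updates = iterations_per_epoch * epochs
= 27 * 13
= 351

351


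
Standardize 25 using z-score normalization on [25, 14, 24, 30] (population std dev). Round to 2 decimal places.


Mean = (25 + 14 + 24 + 30) / 4 = 23.25
Variance = sum((x_i - mean)^2) / n = 33.6875
Std = sqrt(33.6875) = 5.8041
Z = (x - mean) / std
= (25 - 23.25) / 5.8041
= 1.75 / 5.8041
= 0.30

0.30


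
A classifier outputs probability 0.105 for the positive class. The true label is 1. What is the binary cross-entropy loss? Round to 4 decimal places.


For y=1: Loss = -log(p)
= -log(0.105)
= -(-2.2538)
= 2.2538

2.2538


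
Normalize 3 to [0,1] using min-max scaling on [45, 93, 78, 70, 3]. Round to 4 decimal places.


Min = 3, Max = 93
Range = 93 - 3 = 90
Scaled = (x - min) / (max - min)
= (3 - 3) / 90
= 0 / 90
= 0.0000

0.0000


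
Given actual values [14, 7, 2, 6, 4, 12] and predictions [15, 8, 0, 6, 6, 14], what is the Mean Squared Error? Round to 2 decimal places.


Differences: [-1, -1, 2, 0, -2, -2]
Squared errors: [1, 1, 4, 0, 4, 4]
Sum of squared errors = 14
MSE = 14 / 6 = 2.33

2.33


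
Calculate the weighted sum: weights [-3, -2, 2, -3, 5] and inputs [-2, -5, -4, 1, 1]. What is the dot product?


Element-wise products:
-3 * -2 = 6
-2 * -5 = 10
2 * -4 = -8
-3 * 1 = -3
5 * 1 = 5
Sum = 6 + 10 + -8 + -3 + 5
= 10

10


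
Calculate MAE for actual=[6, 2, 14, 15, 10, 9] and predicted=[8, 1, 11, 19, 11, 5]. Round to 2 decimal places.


Absolute errors: [2, 1, 3, 4, 1, 4]
Sum of absolute errors = 15
MAE = 15 / 6 = 2.50

2.50


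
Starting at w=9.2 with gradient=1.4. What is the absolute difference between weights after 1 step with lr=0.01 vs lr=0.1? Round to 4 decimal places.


With lr=0.01: w_new = 9.2 - 0.01 * 1.4 = 9.186
With lr=0.1: w_new = 9.2 - 0.1 * 1.4 = 9.06
Absolute difference = |9.186 - 9.06|
= 0.1260

0.1260


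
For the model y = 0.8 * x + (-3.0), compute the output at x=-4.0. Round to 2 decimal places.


y = 0.8 * -4.0 + (-3.0)
= -3.2 + (-3.0)
= -6.20

-6.20


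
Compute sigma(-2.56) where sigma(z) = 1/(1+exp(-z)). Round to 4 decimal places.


sigmoid(z) = 1 / (1 + exp(-z))
exp(-(-2.56)) = exp(2.56) = 12.9358
1 + 12.9358 = 13.9358
1 / 13.9358 = 0.0718

0.0718


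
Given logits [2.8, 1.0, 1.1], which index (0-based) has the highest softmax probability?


Softmax is a monotonic transformation, so it preserves the argmax.
We need to find the index of the maximum logit.
Index 0: 2.8
Index 1: 1.0
Index 2: 1.1
Maximum logit = 2.8 at index 0

0


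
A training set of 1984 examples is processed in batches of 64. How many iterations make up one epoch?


Iterations per epoch = dataset_size / batch_size
= 1984 / 64
= 31

31


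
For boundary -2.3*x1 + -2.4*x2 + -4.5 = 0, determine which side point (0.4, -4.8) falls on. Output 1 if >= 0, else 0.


Compute -2.3 * 0.4 + -2.4 * -4.8 + -4.5
= -0.92 + 11.52 + -4.5
= 6.1
Since 6.1 >= 0, the point is on the positive side.

1


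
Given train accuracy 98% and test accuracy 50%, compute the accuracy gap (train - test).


Gap = train_accuracy - test_accuracy
= 98 - 50
= 48%
This large gap strongly indicates overfitting.

48


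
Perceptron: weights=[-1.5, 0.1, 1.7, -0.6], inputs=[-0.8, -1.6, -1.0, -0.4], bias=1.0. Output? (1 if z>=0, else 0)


z = w . x + b
= -1.5*-0.8 + 0.1*-1.6 + 1.7*-1.0 + -0.6*-0.4 + 1.0
= 1.2 + -0.16 + -1.7 + 0.24 + 1.0
= -0.42 + 1.0
= 0.58
Since z = 0.58 >= 0, output = 1

1


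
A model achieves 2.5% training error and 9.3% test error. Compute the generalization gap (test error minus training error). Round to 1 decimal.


Generalization gap = test_error - train_error
= 9.3 - 2.5
= 6.8%
A moderate gap.

6.8


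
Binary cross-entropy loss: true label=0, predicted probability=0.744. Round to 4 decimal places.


For y=0: Loss = -log(1-p)
= -log(1 - 0.744)
= -log(0.256)
= -(-1.3626)
= 1.3626

1.3626


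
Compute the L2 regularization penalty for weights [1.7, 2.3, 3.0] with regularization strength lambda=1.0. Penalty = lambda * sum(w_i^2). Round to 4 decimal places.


Squaring each weight:
1.7^2 = 2.89
2.3^2 = 5.29
3.0^2 = 9.0
Sum of squares = 17.18
Penalty = 1.0 * 17.18 = 17.1800

17.1800


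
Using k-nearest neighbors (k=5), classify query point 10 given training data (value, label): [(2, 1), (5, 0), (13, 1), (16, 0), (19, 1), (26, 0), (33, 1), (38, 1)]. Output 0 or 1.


Distances from query 10:
Point 13 (class 1): distance = 3
Point 5 (class 0): distance = 5
Point 16 (class 0): distance = 6
Point 2 (class 1): distance = 8
Point 19 (class 1): distance = 9
K=5 nearest neighbors: classes = [1, 0, 0, 1, 1]
Votes for class 1: 3 / 5
Majority vote => class 1

1


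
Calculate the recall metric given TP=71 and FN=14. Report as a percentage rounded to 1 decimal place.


Recall = TP / (TP + FN) * 100
= 71 / (71 + 14)
= 71 / 85
= 0.8353
= 83.5%

83.5


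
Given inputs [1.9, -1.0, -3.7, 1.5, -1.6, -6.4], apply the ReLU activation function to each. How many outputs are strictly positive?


ReLU(x) = max(0, x) for each element:
ReLU(1.9) = 1.9
ReLU(-1.0) = 0
ReLU(-3.7) = 0
ReLU(1.5) = 1.5
ReLU(-1.6) = 0
ReLU(-6.4) = 0
Active neurons (>0): 2

2


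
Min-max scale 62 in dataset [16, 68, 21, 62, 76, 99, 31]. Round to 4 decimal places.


Min = 16, Max = 99
Range = 99 - 16 = 83
Scaled = (x - min) / (max - min)
= (62 - 16) / 83
= 46 / 83
= 0.5542

0.5542


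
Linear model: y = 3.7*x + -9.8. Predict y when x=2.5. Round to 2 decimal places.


y = 3.7 * 2.5 + (-9.8)
= 9.25 + (-9.8)
= -0.55

-0.55


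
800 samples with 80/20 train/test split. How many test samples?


Train samples = 800 * 80% = 640
Test samples = 800 - 640
= 160

160


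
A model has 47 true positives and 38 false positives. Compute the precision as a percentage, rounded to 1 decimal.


Precision = TP / (TP + FP) * 100
= 47 / (47 + 38)
= 47 / 85
= 0.5529
= 55.3%

55.3


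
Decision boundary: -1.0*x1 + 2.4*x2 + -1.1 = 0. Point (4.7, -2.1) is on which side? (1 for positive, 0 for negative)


Compute -1.0 * 4.7 + 2.4 * -2.1 + -1.1
= -4.7 + -5.04 + -1.1
= -10.84
Since -10.84 < 0, the point is on the negative side.

0


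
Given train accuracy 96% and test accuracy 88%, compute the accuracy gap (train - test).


Gap = train_accuracy - test_accuracy
= 96 - 88
= 8%
This moderate gap may indicate mild overfitting.

8


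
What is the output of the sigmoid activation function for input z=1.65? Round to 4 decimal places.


sigmoid(z) = 1 / (1 + exp(-z))
exp(-(1.65)) = exp(-1.65) = 0.192
1 + 0.192 = 1.1921
1 / 1.1921 = 0.8389

0.8389


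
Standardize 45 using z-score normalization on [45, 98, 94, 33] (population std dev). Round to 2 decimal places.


Mean = (45 + 98 + 94 + 33) / 4 = 67.5
Variance = sum((x_i - mean)^2) / n = 832.25
Std = sqrt(832.25) = 28.8487
Z = (x - mean) / std
= (45 - 67.5) / 28.8487
= -22.5 / 28.8487
= -0.78

-0.78


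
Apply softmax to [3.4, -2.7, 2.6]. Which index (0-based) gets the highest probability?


Softmax is a monotonic transformation, so it preserves the argmax.
We need to find the index of the maximum logit.
Index 0: 3.4
Index 1: -2.7
Index 2: 2.6
Maximum logit = 3.4 at index 0

0


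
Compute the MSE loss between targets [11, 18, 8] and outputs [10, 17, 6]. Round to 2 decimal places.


Differences: [1, 1, 2]
Squared errors: [1, 1, 4]
Sum of squared errors = 6
MSE = 6 / 3 = 2.00

2.00


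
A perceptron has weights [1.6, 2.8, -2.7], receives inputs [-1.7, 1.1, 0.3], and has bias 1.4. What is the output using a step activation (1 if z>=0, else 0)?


z = w . x + b
= 1.6*-1.7 + 2.8*1.1 + -2.7*0.3 + 1.4
= -2.72 + 3.08 + -0.81 + 1.4
= -0.45 + 1.4
= 0.95
Since z = 0.95 >= 0, output = 1

1


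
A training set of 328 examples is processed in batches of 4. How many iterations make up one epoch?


Iterations per epoch = dataset_size / batch_size
= 328 / 4
= 82

82


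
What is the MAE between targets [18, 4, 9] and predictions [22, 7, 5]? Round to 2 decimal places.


Absolute errors: [4, 3, 4]
Sum of absolute errors = 11
MAE = 11 / 3 = 3.67

3.67


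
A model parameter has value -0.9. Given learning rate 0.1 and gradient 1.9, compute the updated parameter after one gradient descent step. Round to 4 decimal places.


w_new = w_old - lr * gradient
= -0.9 - 0.1 * 1.9
= -0.9 - (0.19)
= -1.0900

-1.0900


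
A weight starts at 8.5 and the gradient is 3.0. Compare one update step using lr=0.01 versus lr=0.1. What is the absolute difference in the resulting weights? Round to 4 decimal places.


With lr=0.01: w_new = 8.5 - 0.01 * 3.0 = 8.47
With lr=0.1: w_new = 8.5 - 0.1 * 3.0 = 8.2
Absolute difference = |8.47 - 8.2|
= 0.2700

0.2700


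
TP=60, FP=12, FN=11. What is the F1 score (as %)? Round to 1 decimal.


Precision = TP / (TP + FP) = 60 / 72 = 0.8333
Recall = TP / (TP + FN) = 60 / 71 = 0.8451
F1 = 2 * P * R / (P + R)
= 2 * 0.8333 * 0.8451 / (0.8333 + 0.8451)
= 1.4085 / 1.6784
= 0.8392
As percentage: 83.9%

83.9


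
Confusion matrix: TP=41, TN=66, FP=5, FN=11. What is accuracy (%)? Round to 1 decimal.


Accuracy = (TP + TN) / (TP + TN + FP + FN) * 100
= (41 + 66) / (41 + 66 + 5 + 11)
= 107 / 123
= 0.8699
= 87.0%

87.0


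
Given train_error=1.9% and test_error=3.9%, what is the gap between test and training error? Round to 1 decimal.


Generalization gap = test_error - train_error
= 3.9 - 1.9
= 2.0%
A moderate gap.

2.0


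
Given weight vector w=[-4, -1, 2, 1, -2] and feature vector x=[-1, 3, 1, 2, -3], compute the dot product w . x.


Element-wise products:
-4 * -1 = 4
-1 * 3 = -3
2 * 1 = 2
1 * 2 = 2
-2 * -3 = 6
Sum = 4 + -3 + 2 + 2 + 6
= 11

11


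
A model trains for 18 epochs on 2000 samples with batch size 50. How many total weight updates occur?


Iterations per epoch = 2000 / 50 = 40
Total updates = iterations_per_epoch * epochs
= 40 * 18
= 720

720


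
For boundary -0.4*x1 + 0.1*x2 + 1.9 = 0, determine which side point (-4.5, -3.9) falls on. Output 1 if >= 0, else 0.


Compute -0.4 * -4.5 + 0.1 * -3.9 + 1.9
= 1.8 + -0.39 + 1.9
= 3.31
Since 3.31 >= 0, the point is on the positive side.

1


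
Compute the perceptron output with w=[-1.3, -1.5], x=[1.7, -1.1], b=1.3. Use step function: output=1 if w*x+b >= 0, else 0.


z = w . x + b
= -1.3*1.7 + -1.5*-1.1 + 1.3
= -2.21 + 1.65 + 1.3
= -0.56 + 1.3
= 0.74
Since z = 0.74 >= 0, output = 1

1


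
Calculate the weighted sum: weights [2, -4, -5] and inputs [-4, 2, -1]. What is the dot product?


Element-wise products:
2 * -4 = -8
-4 * 2 = -8
-5 * -1 = 5
Sum = -8 + -8 + 5
= -11

-11


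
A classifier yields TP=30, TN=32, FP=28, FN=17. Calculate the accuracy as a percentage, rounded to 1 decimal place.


Accuracy = (TP + TN) / (TP + TN + FP + FN) * 100
= (30 + 32) / (30 + 32 + 28 + 17)
= 62 / 107
= 0.5794
= 57.9%

57.9


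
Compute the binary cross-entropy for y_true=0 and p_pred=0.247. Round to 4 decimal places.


For y=0: Loss = -log(1-p)
= -log(1 - 0.247)
= -log(0.753)
= -(-0.2837)
= 0.2837

0.2837


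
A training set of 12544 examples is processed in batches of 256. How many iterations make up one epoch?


Iterations per epoch = dataset_size / batch_size
= 12544 / 256
= 49

49


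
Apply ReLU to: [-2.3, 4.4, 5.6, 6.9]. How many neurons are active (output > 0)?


ReLU(x) = max(0, x) for each element:
ReLU(-2.3) = 0
ReLU(4.4) = 4.4
ReLU(5.6) = 5.6
ReLU(6.9) = 6.9
Active neurons (>0): 3

3


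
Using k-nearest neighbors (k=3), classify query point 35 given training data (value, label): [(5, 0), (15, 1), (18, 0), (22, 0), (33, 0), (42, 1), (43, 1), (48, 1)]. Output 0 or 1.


Distances from query 35:
Point 33 (class 0): distance = 2
Point 42 (class 1): distance = 7
Point 43 (class 1): distance = 8
K=3 nearest neighbors: classes = [0, 1, 1]
Votes for class 1: 2 / 3
Majority vote => class 1

1


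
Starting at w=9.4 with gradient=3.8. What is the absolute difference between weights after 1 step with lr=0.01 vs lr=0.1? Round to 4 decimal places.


With lr=0.01: w_new = 9.4 - 0.01 * 3.8 = 9.362
With lr=0.1: w_new = 9.4 - 0.1 * 3.8 = 9.02
Absolute difference = |9.362 - 9.02|
= 0.3420

0.3420


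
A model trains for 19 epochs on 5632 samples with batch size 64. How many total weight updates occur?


Iterations per epoch = 5632 / 64 = 88
Total updates = iterations_per_epoch * epochs
= 88 * 19
= 1672

1672


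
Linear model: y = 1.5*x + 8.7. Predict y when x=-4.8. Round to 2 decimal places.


y = 1.5 * -4.8 + (8.7)
= -7.2 + (8.7)
= 1.50

1.50


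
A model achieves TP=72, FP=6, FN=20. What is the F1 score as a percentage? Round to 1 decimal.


Precision = TP / (TP + FP) = 72 / 78 = 0.9231
Recall = TP / (TP + FN) = 72 / 92 = 0.7826
F1 = 2 * P * R / (P + R)
= 2 * 0.9231 * 0.7826 / (0.9231 + 0.7826)
= 1.4448 / 1.7057
= 0.8471
As percentage: 84.7%

84.7


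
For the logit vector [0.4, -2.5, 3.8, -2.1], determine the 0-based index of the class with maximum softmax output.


Softmax is a monotonic transformation, so it preserves the argmax.
We need to find the index of the maximum logit.
Index 0: 0.4
Index 1: -2.5
Index 2: 3.8
Index 3: -2.1
Maximum logit = 3.8 at index 2

2


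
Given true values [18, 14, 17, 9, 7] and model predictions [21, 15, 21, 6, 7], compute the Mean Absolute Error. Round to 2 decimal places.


Absolute errors: [3, 1, 4, 3, 0]
Sum of absolute errors = 11
MAE = 11 / 5 = 2.20

2.20


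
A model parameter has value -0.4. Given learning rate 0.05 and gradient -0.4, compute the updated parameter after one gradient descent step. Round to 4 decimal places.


w_new = w_old - lr * gradient
= -0.4 - 0.05 * -0.4
= -0.4 - (-0.02)
= -0.3800

-0.3800


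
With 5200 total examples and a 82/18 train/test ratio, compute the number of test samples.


Train samples = 5200 * 82% = 4264
Test samples = 5200 - 4264
= 936

936


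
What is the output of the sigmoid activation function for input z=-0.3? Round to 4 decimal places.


sigmoid(z) = 1 / (1 + exp(-z))
exp(-(-0.3)) = exp(0.3) = 1.3499
1 + 1.3499 = 2.3499
1 / 2.3499 = 0.4256

0.4256


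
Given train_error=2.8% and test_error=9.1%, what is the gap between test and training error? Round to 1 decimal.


Generalization gap = test_error - train_error
= 9.1 - 2.8
= 6.3%
A moderate gap.

6.3


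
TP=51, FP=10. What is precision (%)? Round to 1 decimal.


Precision = TP / (TP + FP) * 100
= 51 / (51 + 10)
= 51 / 61
= 0.8361
= 83.6%

83.6


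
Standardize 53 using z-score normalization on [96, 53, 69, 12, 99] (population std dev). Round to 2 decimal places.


Mean = (96 + 53 + 69 + 12 + 99) / 5 = 65.8
Variance = sum((x_i - mean)^2) / n = 1016.56
Std = sqrt(1016.56) = 31.8835
Z = (x - mean) / std
= (53 - 65.8) / 31.8835
= -12.8 / 31.8835
= -0.40

-0.40


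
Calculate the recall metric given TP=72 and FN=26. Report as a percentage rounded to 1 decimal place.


Recall = TP / (TP + FN) * 100
= 72 / (72 + 26)
= 72 / 98
= 0.7347
= 73.5%

73.5


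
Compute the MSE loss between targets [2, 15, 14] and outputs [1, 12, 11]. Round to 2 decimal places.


Differences: [1, 3, 3]
Squared errors: [1, 9, 9]
Sum of squared errors = 19
MSE = 19 / 3 = 6.33

6.33


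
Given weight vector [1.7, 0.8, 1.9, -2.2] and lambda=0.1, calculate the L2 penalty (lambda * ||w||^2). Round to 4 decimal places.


Squaring each weight:
1.7^2 = 2.89
0.8^2 = 0.64
1.9^2 = 3.61
(-2.2)^2 = 4.84
Sum of squares = 11.98
Penalty = 0.1 * 11.98 = 1.1980

1.1980


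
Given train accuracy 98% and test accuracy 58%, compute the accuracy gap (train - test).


Gap = train_accuracy - test_accuracy
= 98 - 58
= 40%
This large gap strongly indicates overfitting.

40


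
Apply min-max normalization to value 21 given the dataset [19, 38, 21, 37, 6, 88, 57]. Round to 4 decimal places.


Min = 6, Max = 88
Range = 88 - 6 = 82
Scaled = (x - min) / (max - min)
= (21 - 6) / 82
= 15 / 82
= 0.1829

0.1829


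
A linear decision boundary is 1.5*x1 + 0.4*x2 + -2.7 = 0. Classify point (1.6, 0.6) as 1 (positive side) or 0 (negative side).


Compute 1.5 * 1.6 + 0.4 * 0.6 + -2.7
= 2.4 + 0.24 + -2.7
= -0.06
Since -0.06 < 0, the point is on the negative side.

0


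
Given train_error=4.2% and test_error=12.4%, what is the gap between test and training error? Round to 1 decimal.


Generalization gap = test_error - train_error
= 12.4 - 4.2
= 8.2%
A moderate gap.

8.2


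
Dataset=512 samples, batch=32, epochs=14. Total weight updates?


Iterations per epoch = 512 / 32 = 16
Total updates = iterations_per_epoch * epochs
= 16 * 14
= 224

224


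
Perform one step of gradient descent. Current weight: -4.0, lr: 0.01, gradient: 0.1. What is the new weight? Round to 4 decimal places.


w_new = w_old - lr * gradient
= -4.0 - 0.01 * 0.1
= -4.0 - (0.001)
= -4.0010

-4.0010
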